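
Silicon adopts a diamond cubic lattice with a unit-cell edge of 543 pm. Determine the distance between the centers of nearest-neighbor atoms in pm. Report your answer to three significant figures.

In a diamond cubic structure, nearest neighbors lie along the body diagonal with √3·a = 8r; the nearest-neighbor distance equals 2r = 0.4330·a.
d = 0.4330 × 543 = 235 pm.

235 pm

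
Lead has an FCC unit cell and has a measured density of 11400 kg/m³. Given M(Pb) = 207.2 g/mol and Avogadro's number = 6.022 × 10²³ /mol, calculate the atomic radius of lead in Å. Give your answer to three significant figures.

1.75 Å

For an FCC cell (Z = 4), a³ = Z·M/(N_A·ρ) = 4 × 207.2 / (6.022 × 10²³ × 11.40) = 1.207 × 10^-22 cm³, so a = 4.942 × 10^-8 cm = 4.942 Å.
Atoms touch along the face diagonal, so √2·a = 4r, so r = 0.3536 × a = 1.75 Å.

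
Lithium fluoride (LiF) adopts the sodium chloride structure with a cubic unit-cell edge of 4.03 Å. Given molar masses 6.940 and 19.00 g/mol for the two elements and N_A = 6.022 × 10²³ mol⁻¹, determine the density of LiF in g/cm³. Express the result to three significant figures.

2.63 g/cm³

The sodium chloride structure contains Z = 4 formula units per cell; M(LiF) = 6.940 + 19.00 = 25.94 g/mol.
a³ = (4.030 × 10^-8 cm)³ = 6.545 × 10^-23 cm³.
ρ = 4 × 25.94 / (6.022 × 10²³ × 6.545 × 10^-23) = 2.633 g/cm³.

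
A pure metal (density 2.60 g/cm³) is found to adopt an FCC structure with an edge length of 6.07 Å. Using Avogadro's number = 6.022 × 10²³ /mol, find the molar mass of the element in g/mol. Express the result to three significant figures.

87.5 g/mol

An FCC cell has Z = 4 atoms; a = 6.070 × 10^-8 cm.
M = ρ·N_A·a³/Z = 2.60 × 6.022 × 10²³ × 2.236 × 10^-22 / 4 = 87.5 g/mol.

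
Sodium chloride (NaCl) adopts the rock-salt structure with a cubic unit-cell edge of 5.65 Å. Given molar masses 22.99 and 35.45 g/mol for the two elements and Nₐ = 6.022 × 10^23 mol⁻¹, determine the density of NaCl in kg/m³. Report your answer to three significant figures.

2150 kg/m³

The rock-salt structure contains Z = 4 formula units per cell; M(NaCl) = 22.99 + 35.45 = 58.44 g/mol.
a³ = (5.650 × 10^-8 cm)³ = 1.804 × 10^-22 cm³.
ρ = 4 × 58.44 / (6.022 × 10²³ × 1.804 × 10^-22) = 2.152 g/cm³ = 2150 kg/m³.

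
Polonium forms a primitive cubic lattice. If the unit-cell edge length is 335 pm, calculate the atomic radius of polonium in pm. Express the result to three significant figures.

168 pm

In a simple cubic lattice, atoms touch along the cell edge, so a = 2r.
r = a/2 = 335/2 = 168 pm.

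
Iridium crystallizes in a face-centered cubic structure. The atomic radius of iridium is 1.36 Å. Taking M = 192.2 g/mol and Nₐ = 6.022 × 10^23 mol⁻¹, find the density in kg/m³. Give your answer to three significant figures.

In an FCC lattice, atoms touch along the face diagonal, so √2·a = 4r, giving a = 3.847 Å = 3.847 × 10^-8 cm.
With Z = 4, ρ = Z·M/(N_A·a³) = 4 × 192.2 / (6.022 × 10²³ × 5.692 × 10^-23) = 22.43 g/cm³ = 22400 kg/m³.

22400 kg/m³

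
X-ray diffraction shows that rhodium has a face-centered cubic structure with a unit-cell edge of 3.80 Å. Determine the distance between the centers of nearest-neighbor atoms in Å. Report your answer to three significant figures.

In an FCC structure, atoms touch along the face diagonal, so √2·a = 4r; the nearest-neighbor distance equals 2r = 0.7071·a.
d = 0.7071 × 3.80 = 2.69 Å.

2.69 Å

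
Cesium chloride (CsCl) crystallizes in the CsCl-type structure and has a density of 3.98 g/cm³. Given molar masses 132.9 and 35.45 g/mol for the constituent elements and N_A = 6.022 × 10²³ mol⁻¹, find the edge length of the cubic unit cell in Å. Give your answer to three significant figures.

4.13 Å

M(CsCl) = 168.35 g/mol; Z = 1 formula unit per cell.
a³ = Z·M/(N_A·ρ) = 1 × 168.35 / (6.022 × 10²³ × 3.98) = 7.024 × 10^-23 cm³, so a = 4.126 × 10^-8 cm = 4.13 Å.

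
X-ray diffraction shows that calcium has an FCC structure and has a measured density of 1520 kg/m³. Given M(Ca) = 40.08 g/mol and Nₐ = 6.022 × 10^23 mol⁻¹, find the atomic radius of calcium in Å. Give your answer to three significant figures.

1.98 Å

For an FCC cell (Z = 4), a³ = Z·M/(N_A·ρ) = 4 × 40.08 / (6.022 × 10²³ × 1.520) = 1.751 × 10^-22 cm³, so a = 5.595 × 10^-8 cm = 5.595 Å.
Atoms touch along the face diagonal, so √2·a = 4r, so r = 0.3536 × a = 1.98 Å.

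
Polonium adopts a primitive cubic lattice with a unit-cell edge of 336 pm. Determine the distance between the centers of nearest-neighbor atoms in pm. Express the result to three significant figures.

In a simple cubic structure, atoms touch along the cell edge, so a = 2r; the nearest-neighbor distance equals 2r = 1.000·a.
d = 1.000 × 336 = 336 pm.

336 pm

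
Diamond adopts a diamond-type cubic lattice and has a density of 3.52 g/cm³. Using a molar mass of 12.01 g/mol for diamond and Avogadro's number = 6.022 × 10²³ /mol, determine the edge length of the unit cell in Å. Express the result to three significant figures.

3.57 Å

With Z = 8 atoms per diamond cubic cell, a³ = Z·M/(N_A·ρ) = 8 × 12.01 / (6.022 × 10²³ × 3.520 g/cm³) = 4.533 × 10^-23 cm³.
a = (4.533 × 10^-23)^(1/3) = 3.565 × 10^-8 cm = 3.57 Å.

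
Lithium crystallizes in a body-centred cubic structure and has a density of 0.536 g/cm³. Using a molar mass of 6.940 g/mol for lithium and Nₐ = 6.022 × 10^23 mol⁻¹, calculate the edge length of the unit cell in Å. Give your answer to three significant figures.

3.50 Å

With Z = 2 atoms per BCC cell, a³ = Z·M/(N_A·ρ) = 2 × 6.940 / (6.022 × 10²³ × 0.5360 g/cm³) = 4.300 × 10^-23 cm³.
a = (4.300 × 10^-23)^(1/3) = 3.503 × 10^-8 cm = 3.50 Å.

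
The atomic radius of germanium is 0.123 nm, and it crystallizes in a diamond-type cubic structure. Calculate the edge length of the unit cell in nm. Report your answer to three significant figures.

0.568 nm

In a diamond cubic lattice, nearest neighbors lie along the body diagonal with √3·a = 8r.
a = 8r/√3 = 8 × 0.123 / 1.7321 = 0.568 nm.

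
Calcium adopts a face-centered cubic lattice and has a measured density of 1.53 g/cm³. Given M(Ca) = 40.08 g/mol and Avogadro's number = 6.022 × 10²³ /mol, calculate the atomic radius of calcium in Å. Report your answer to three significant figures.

1.97 Å

For an FCC cell (Z = 4), a³ = Z·M/(N_A·ρ) = 4 × 40.08 / (6.022 × 10²³ × 1.530) = 1.740 × 10^-22 cm³, so a = 5.583 × 10^-8 cm = 5.583 Å.
Atoms touch along the face diagonal, so √2·a = 4r, so r = 0.3536 × a = 1.97 Å.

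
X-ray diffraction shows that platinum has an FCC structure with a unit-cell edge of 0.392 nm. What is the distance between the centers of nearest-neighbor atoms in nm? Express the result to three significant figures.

0.277 nm

In an FCC structure, atoms touch along the face diagonal, so √2·a = 4r; the nearest-neighbor distance equals 2r = 0.7071·a.
d = 0.7071 × 0.392 = 0.277 nm.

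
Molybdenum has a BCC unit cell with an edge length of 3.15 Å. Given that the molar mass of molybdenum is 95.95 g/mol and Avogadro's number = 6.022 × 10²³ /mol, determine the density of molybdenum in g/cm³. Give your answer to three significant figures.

10.2 g/cm³

A BCC unit cell contains Z = 2 atoms.
Cell volume: a³ = (3.15 Å)³ = (3.150 × 10^-8 cm)³ = 3.126 × 10^-23 cm³.
ρ = Z·M/(N_A·a³) = 2 × 95.95 / (6.022 × 10²³ × 3.126 × 10^-23) = 10.20 g/cm³.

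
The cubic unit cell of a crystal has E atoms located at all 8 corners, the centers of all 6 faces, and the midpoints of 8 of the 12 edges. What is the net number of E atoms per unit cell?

6

Corner atoms are shared by 8 cells (1/8 each), face atoms by 2 (1/2 each), edge atoms by 4 (1/4 each).
Net atoms = 8 × 1/8 + 6 × 1/2 + 8 × 1/4 = 1 + 3 + 2 = 6.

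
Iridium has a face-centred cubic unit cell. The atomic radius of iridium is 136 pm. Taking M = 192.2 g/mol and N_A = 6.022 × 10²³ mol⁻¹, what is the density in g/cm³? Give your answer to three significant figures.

22.4 g/cm³

In an FCC lattice, atoms touch along the face diagonal, so √2·a = 4r, giving a = 384.7 pm = 3.847 × 10^-8 cm.
With Z = 4, ρ = Z·M/(N_A·a³) = 4 × 192.2 / (6.022 × 10²³ × 5.692 × 10^-23) = 22.43 g/cm³.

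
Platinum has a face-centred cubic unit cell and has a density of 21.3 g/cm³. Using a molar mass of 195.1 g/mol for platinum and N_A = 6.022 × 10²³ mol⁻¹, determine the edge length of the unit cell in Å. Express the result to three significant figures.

With Z = 4 atoms per FCC cell, a³ = Z·M/(N_A·ρ) = 4 × 195.1 / (6.022 × 10²³ × 21.30 g/cm³) = 6.084 × 10^-23 cm³.
a = (6.084 × 10^-23)^(1/3) = 3.933 × 10^-8 cm = 3.93 Å.

3.93 Å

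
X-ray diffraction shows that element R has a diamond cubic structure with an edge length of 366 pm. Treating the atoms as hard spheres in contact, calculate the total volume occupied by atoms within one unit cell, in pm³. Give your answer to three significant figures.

In a diamond cubic lattice nearest neighbors lie along the body diagonal with √3·a = 8r, so r = 0.2165a = 79.24 pm.
V_atoms = Z × (4/3)πr³ = 8 × (4/3)π × (79.24)³ = 1.67 × 10^7 pm³.

1.67 × 10^7 pm³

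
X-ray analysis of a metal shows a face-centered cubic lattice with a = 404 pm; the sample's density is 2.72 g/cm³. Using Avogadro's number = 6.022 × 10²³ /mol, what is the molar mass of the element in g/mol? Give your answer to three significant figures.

An FCC cell has Z = 4 atoms; a = 4.040 × 10^-8 cm.
M = ρ·N_A·a³/Z = 2.72 × 6.022 × 10²³ × 6.594 × 10^-23 / 4 = 27.0 g/mol.

27.0 g/mol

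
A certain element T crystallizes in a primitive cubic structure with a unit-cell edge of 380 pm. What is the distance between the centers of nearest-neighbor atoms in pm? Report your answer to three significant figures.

380 pm

In a simple cubic structure, atoms touch along the cell edge, so a = 2r; the nearest-neighbor distance equals 2r = 1.000·a.
d = 1.000 × 380 = 380 pm.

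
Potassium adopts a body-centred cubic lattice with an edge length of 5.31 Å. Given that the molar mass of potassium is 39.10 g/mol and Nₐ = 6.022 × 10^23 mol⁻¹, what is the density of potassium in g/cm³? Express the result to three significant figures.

0.867 g/cm³

A BCC unit cell contains Z = 2 atoms.
Cell volume: a³ = (5.31 Å)³ = (5.310 × 10^-8 cm)³ = 1.497 × 10^-22 cm³.
ρ = Z·M/(N_A·a³) = 2 × 39.10 / (6.022 × 10²³ × 1.497 × 10^-22) = 0.8673 g/cm³.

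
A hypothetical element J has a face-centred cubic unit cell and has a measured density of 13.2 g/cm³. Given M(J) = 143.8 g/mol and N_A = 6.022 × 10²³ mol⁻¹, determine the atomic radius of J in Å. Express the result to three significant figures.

For an FCC cell (Z = 4), a³ = Z·M/(N_A·ρ) = 4 × 143.8 / (6.022 × 10²³ × 13.20) = 7.236 × 10^-23 cm³, so a = 4.167 × 10^-8 cm = 4.167 Å.
Atoms touch along the face diagonal, so √2·a = 4r, so r = 0.3536 × a = 1.47 Å.

1.47 Å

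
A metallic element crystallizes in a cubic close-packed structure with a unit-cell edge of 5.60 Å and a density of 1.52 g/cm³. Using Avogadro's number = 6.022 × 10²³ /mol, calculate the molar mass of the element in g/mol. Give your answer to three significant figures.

40.2 g/mol

An FCC cell has Z = 4 atoms; a = 5.600 × 10^-8 cm.
M = ρ·N_A·a³/Z = 1.52 × 6.022 × 10²³ × 1.756 × 10^-22 / 4 = 40.2 g/mol.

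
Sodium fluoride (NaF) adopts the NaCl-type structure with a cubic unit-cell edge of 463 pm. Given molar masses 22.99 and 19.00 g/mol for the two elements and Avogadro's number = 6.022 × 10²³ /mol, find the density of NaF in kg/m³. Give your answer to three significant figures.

The NaCl-type structure contains Z = 4 formula units per cell; M(NaF) = 22.99 + 19.00 = 41.99 g/mol.
a³ = (4.630 × 10^-8 cm)³ = 9.925 × 10^-23 cm³.
ρ = 4 × 41.99 / (6.022 × 10²³ × 9.925 × 10^-23) = 2.810 g/cm³ = 2810 kg/m³.

2810 kg/m³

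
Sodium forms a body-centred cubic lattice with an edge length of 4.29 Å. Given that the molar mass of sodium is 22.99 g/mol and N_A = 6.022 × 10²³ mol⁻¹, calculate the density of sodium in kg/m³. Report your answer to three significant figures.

A BCC unit cell contains Z = 2 atoms.
Cell volume: a³ = (4.29 Å)³ = (4.290 × 10^-8 cm)³ = 7.895 × 10^-23 cm³.
ρ = Z·M/(N_A·a³) = 2 × 22.99 / (6.022 × 10²³ × 7.895 × 10^-23) = 0.9671 g/cm³ = 967 kg/m³.

967 kg/m³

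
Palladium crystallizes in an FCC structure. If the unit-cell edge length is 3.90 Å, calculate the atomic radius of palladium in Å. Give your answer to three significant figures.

In an FCC lattice, atoms touch along the face diagonal, so √2·a = 4r.
r = √2·a/4 = 1.4142 × 3.90 / 4 = 1.38 Å.

1.38 Å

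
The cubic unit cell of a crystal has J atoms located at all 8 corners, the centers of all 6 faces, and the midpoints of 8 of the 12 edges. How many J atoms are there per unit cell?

6

Corner atoms are shared by 8 cells (1/8 each), face atoms by 2 (1/2 each), edge atoms by 4 (1/4 each).
Net atoms = 8 × 1/8 + 6 × 1/2 + 8 × 1/4 = 1 + 3 + 2 = 6.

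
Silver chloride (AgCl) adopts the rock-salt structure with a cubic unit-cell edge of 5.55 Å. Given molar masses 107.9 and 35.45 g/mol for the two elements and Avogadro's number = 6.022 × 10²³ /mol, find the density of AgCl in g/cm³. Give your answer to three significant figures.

The rock-salt structure contains Z = 4 formula units per cell; M(AgCl) = 107.9 + 35.45 = 143.35 g/mol.
a³ = (5.550 × 10^-8 cm)³ = 1.710 × 10^-22 cm³.
ρ = 4 × 143.35 / (6.022 × 10²³ × 1.710 × 10^-22) = 5.570 g/cm³.

5.57 g/cm³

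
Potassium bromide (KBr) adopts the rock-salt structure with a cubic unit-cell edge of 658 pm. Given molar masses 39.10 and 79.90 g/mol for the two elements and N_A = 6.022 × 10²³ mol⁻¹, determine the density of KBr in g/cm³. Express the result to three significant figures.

2.77 g/cm³

The rock-salt structure contains Z = 4 formula units per cell; M(KBr) = 39.10 + 79.90 = 119.0 g/mol.
a³ = (6.580 × 10^-8 cm)³ = 2.849 × 10^-22 cm³.
ρ = 4 × 119.0 / (6.022 × 10²³ × 2.849 × 10^-22) = 2.775 g/cm³.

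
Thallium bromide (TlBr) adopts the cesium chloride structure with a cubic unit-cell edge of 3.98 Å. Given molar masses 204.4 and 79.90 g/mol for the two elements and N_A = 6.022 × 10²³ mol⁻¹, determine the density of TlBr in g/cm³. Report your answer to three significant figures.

The cesium chloride structure contains Z = 1 formula unit per cell; M(TlBr) = 204.4 + 79.90 = 284.3 g/mol.
a³ = (3.980 × 10^-8 cm)³ = 6.304 × 10^-23 cm³.
ρ = 1 × 284.3 / (6.022 × 10²³ × 6.304 × 10^-23) = 7.488 g/cm³.

7.49 g/cm³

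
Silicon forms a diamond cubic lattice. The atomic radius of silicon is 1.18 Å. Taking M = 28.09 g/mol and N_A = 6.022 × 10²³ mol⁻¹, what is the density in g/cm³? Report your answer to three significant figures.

In a diamond cubic lattice, nearest neighbors lie along the body diagonal with √3·a = 8r, giving a = 5.450 Å = 5.450 × 10^-8 cm.
With Z = 8, ρ = Z·M/(N_A·a³) = 8 × 28.09 / (6.022 × 10²³ × 1.619 × 10^-22) = 2.305 g/cm³.

2.30 g/cm³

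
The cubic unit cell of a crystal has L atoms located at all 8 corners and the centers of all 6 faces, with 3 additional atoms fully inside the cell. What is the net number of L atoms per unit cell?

Corner atoms are shared by 8 cells (1/8 each), face atoms by 2 (1/2 each), interior atoms are unshared.
Net atoms = 8 × 1/8 + 6 × 1/2 + 3 = 1 + 3 + 3 = 7.

7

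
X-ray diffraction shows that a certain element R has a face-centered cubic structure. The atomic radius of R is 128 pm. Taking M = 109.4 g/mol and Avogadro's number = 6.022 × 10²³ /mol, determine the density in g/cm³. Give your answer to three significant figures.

15.3 g/cm³

In an FCC lattice, atoms touch along the face diagonal, so √2·a = 4r, giving a = 362.0 pm = 3.620 × 10^-8 cm.
With Z = 4, ρ = Z·M/(N_A·a³) = 4 × 109.4 / (6.022 × 10²³ × 4.745 × 10^-23) = 15.31 g/cm³.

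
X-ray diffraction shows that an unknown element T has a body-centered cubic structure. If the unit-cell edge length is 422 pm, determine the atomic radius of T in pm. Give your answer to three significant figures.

In a BCC lattice, atoms touch along the body diagonal, so √3·a = 4r.
r = √3·a/4 = 1.7321 × 422 / 4 = 183 pm.

183 pm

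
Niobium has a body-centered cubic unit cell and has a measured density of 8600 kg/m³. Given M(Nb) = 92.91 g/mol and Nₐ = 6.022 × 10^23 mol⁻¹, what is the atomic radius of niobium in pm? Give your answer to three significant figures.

For a BCC cell (Z = 2), a³ = Z·M/(N_A·ρ) = 2 × 92.91 / (6.022 × 10²³ × 8.600) = 3.588 × 10^-23 cm³, so a = 3.298 × 10^-8 cm = 329.8 pm.
Atoms touch along the body diagonal, so √3·a = 4r, so r = 0.4330 × a = 143 pm.

143 pm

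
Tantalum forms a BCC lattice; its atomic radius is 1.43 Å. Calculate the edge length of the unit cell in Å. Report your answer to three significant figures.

3.30 Å

In a BCC lattice, atoms touch along the body diagonal, so √3·a = 4r.
a = 4r/√3 = 4 × 1.43 / 1.7321 = 3.30 Å.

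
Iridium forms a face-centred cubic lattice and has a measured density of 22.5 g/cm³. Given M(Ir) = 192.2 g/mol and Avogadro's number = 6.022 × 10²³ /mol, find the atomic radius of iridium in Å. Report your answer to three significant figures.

1.36 Å

For an FCC cell (Z = 4), a³ = Z·M/(N_A·ρ) = 4 × 192.2 / (6.022 × 10²³ × 22.50) = 5.674 × 10^-23 cm³, so a = 3.843 × 10^-8 cm = 3.843 Å.
Atoms touch along the face diagonal, so √2·a = 4r, so r = 0.3536 × a = 1.36 Å.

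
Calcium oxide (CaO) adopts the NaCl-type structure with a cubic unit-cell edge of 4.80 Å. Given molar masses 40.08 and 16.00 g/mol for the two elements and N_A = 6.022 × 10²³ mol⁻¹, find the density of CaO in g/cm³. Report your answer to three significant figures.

The NaCl-type structure contains Z = 4 formula units per cell; M(CaO) = 40.08 + 16.00 = 56.08 g/mol.
a³ = (4.800 × 10^-8 cm)³ = 1.106 × 10^-22 cm³.
ρ = 4 × 56.08 / (6.022 × 10²³ × 1.106 × 10^-22) = 3.368 g/cm³.

3.37 g/cm³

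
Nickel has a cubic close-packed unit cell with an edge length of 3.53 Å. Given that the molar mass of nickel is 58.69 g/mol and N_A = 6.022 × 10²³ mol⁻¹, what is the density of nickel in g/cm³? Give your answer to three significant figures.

8.86 g/cm³

An FCC unit cell contains Z = 4 atoms.
Cell volume: a³ = (3.53 Å)³ = (3.530 × 10^-8 cm)³ = 4.399 × 10^-23 cm³.
ρ = Z·M/(N_A·a³) = 4 × 58.69 / (6.022 × 10²³ × 4.399 × 10^-23) = 8.863 g/cm³.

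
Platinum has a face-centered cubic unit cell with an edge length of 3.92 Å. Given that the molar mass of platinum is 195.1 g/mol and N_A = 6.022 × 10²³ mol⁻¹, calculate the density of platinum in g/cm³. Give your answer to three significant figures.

An FCC unit cell contains Z = 4 atoms.
Cell volume: a³ = (3.92 Å)³ = (3.920 × 10^-8 cm)³ = 6.024 × 10^-23 cm³.
ρ = Z·M/(N_A·a³) = 4 × 195.1 / (6.022 × 10²³ × 6.024 × 10^-23) = 21.51 g/cm³.

21.5 g/cm³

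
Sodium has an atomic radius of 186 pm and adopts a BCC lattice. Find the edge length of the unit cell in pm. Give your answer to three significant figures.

In a BCC lattice, atoms touch along the body diagonal, so √3·a = 4r.
a = 4r/√3 = 4 × 186 / 1.7321 = 430 pm.

430 pm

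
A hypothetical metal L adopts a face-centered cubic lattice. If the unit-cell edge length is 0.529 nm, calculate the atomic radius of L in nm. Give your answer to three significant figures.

In an FCC lattice, atoms touch along the face diagonal, so √2·a = 4r.
r = √2·a/4 = 1.4142 × 0.529 / 4 = 0.187 nm.

0.187 nm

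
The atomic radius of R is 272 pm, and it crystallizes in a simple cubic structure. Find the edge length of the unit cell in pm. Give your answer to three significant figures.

In a simple cubic lattice, atoms touch along the cell edge, so a = 2r.
a = 2r = 2 × 272 = 544 pm.

544 pm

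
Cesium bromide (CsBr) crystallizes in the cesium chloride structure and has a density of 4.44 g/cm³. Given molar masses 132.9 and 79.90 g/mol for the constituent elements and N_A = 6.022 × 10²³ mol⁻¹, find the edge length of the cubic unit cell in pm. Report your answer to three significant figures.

430 pm

M(CsBr) = 212.8 g/mol; Z = 1 formula unit per cell.
a³ = Z·M/(N_A·ρ) = 1 × 212.8 / (6.022 × 10²³ × 4.44) = 7.959 × 10^-23 cm³, so a = 4.301 × 10^-8 cm = 430 pm.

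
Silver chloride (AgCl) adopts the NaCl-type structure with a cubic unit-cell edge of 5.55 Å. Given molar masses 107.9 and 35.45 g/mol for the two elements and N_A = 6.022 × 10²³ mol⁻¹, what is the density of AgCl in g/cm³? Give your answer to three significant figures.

The NaCl-type structure contains Z = 4 formula units per cell; M(AgCl) = 107.9 + 35.45 = 143.35 g/mol.
a³ = (5.550 × 10^-8 cm)³ = 1.710 × 10^-22 cm³.
ρ = 4 × 143.35 / (6.022 × 10²³ × 1.710 × 10^-22) = 5.570 g/cm³.

5.57 g/cm³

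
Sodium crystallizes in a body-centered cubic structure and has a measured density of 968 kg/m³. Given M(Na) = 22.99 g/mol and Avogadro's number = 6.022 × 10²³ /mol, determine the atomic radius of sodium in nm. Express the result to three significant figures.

0.186 nm

For a BCC cell (Z = 2), a³ = Z·M/(N_A·ρ) = 2 × 22.99 / (6.022 × 10²³ × 0.9680) = 7.888 × 10^-23 cm³, so a = 4.289 × 10^-8 cm = 0.4289 nm.
Atoms touch along the body diagonal, so √3·a = 4r, so r = 0.4330 × a = 0.186 nm.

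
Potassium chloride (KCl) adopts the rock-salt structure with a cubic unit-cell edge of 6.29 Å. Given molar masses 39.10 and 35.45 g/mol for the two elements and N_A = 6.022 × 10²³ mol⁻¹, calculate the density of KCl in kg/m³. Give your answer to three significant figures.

The rock-salt structure contains Z = 4 formula units per cell; M(KCl) = 39.10 + 35.45 = 74.55 g/mol.
a³ = (6.290 × 10^-8 cm)³ = 2.489 × 10^-22 cm³.
ρ = 4 × 74.55 / (6.022 × 10²³ × 2.489 × 10^-22) = 1.990 g/cm³ = 1990 kg/m³.

1990 kg/m³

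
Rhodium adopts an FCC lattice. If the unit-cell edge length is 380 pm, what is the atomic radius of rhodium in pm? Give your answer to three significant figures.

In an FCC lattice, atoms touch along the face diagonal, so √2·a = 4r.
r = √2·a/4 = 1.4142 × 380 / 4 = 134 pm.

134 pm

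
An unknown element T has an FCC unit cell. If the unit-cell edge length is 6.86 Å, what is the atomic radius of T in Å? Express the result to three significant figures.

In an FCC lattice, atoms touch along the face diagonal, so √2·a = 4r.
r = √2·a/4 = 1.4142 × 6.86 / 4 = 2.43 Å.

2.43 Å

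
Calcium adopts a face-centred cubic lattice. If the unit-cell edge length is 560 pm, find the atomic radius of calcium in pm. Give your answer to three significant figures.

In an FCC lattice, atoms touch along the face diagonal, so √2·a = 4r.
r = √2·a/4 = 1.4142 × 560 / 4 = 198 pm.

198 pm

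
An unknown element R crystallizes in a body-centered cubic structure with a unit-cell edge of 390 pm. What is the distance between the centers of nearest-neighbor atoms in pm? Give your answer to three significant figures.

In a BCC structure, atoms touch along the body diagonal, so √3·a = 4r; the nearest-neighbor distance equals 2r = 0.8660·a.
d = 0.8660 × 390 = 338 pm.

338 pm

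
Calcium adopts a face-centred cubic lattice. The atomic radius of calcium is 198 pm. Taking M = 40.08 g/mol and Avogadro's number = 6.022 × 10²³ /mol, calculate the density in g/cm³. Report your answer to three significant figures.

In an FCC lattice, atoms touch along the face diagonal, so √2·a = 4r, giving a = 560.0 pm = 5.600 × 10^-8 cm.
With Z = 4, ρ = Z·M/(N_A·a³) = 4 × 40.08 / (6.022 × 10²³ × 1.756 × 10^-22) = 1.516 g/cm³.

1.52 g/cm³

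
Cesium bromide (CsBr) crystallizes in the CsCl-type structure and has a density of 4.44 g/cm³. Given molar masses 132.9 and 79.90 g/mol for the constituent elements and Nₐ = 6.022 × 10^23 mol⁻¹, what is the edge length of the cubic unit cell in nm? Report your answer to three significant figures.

0.430 nm

M(CsBr) = 212.8 g/mol; Z = 1 formula unit per cell.
a³ = Z·M/(N_A·ρ) = 1 × 212.8 / (6.022 × 10²³ × 4.44) = 7.959 × 10^-23 cm³, so a = 4.301 × 10^-8 cm = 0.430 nm.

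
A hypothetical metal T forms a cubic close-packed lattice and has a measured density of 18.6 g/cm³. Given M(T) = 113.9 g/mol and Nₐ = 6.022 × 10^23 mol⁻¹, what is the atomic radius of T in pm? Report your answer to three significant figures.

122 pm

For an FCC cell (Z = 4), a³ = Z·M/(N_A·ρ) = 4 × 113.9 / (6.022 × 10²³ × 18.60) = 4.068 × 10^-23 cm³, so a = 3.439 × 10^-8 cm = 343.9 pm.
Atoms touch along the face diagonal, so √2·a = 4r, so r = 0.3536 × a = 122 pm.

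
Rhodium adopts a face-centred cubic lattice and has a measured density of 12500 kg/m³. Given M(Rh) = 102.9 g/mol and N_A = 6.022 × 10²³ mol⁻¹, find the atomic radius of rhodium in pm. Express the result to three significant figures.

For an FCC cell (Z = 4), a³ = Z·M/(N_A·ρ) = 4 × 102.9 / (6.022 × 10²³ × 12.50) = 5.468 × 10^-23 cm³, so a = 3.796 × 10^-8 cm = 379.6 pm.
Atoms touch along the face diagonal, so √2·a = 4r, so r = 0.3536 × a = 134 pm.

134 pm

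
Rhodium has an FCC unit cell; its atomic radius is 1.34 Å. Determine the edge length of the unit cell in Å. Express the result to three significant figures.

3.79 Å

In an FCC lattice, atoms touch along the face diagonal, so √2·a = 4r.
a = 4r/√2 = 4 × 1.34 / 1.4142 = 3.79 Å.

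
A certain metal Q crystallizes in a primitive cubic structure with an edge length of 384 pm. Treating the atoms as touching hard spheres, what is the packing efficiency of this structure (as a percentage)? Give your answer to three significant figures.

In a simple cubic lattice atoms touch along the cell edge, so a = 2r, so r = 0.5000a = 192.0 pm.
Packing fraction = Z·(4/3)πr³ / a³ = 1 × (4/3)π × (192.0)³ / (384)³ = 0.5236 = 52.4%.

52.4%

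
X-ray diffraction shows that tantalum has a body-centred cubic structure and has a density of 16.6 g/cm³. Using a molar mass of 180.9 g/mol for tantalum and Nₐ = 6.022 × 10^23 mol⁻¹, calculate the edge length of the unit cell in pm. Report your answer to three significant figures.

331 pm

With Z = 2 atoms per BCC cell, a³ = Z·M/(N_A·ρ) = 2 × 180.9 / (6.022 × 10²³ × 16.60 g/cm³) = 3.619 × 10^-23 cm³.
a = (3.619 × 10^-23)^(1/3) = 3.308 × 10^-8 cm = 331 pm.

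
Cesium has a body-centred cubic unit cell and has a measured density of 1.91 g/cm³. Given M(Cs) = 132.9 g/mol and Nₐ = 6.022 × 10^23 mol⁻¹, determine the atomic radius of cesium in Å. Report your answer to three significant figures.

For a BCC cell (Z = 2), a³ = Z·M/(N_A·ρ) = 2 × 132.9 / (6.022 × 10²³ × 1.910) = 2.311 × 10^-22 cm³, so a = 6.137 × 10^-8 cm = 6.137 Å.
Atoms touch along the body diagonal, so √3·a = 4r, so r = 0.4330 × a = 2.66 Å.

2.66 Å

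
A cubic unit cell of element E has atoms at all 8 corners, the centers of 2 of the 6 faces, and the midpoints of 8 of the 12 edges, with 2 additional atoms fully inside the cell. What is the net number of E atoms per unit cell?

6

Corner atoms are shared by 8 cells (1/8 each), face atoms by 2 (1/2 each), edge atoms by 4 (1/4 each), interior atoms are unshared.
Net atoms = 8 × 1/8 + 2 × 1/2 + 8 × 1/4 + 2 = 1 + 1 + 2 + 2 = 6.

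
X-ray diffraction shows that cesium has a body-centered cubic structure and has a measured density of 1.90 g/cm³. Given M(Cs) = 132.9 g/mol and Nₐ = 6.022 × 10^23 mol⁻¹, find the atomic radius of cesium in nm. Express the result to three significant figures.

0.266 nm

For a BCC cell (Z = 2), a³ = Z·M/(N_A·ρ) = 2 × 132.9 / (6.022 × 10²³ × 1.900) = 2.323 × 10^-22 cm³, so a = 6.147 × 10^-8 cm = 0.6147 nm.
Atoms touch along the body diagonal, so √3·a = 4r, so r = 0.4330 × a = 0.266 nm.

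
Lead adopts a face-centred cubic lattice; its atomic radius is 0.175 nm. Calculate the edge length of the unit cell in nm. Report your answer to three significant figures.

0.495 nm

In an FCC lattice, atoms touch along the face diagonal, so √2·a = 4r.
a = 4r/√2 = 4 × 0.175 / 1.4142 = 0.495 nm.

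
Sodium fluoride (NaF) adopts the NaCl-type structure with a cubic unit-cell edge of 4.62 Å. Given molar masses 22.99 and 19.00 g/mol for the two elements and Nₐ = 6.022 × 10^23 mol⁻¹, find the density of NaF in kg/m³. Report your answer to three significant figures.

The NaCl-type structure contains Z = 4 formula units per cell; M(NaF) = 22.99 + 19.00 = 41.99 g/mol.
a³ = (4.620 × 10^-8 cm)³ = 9.861 × 10^-23 cm³.
ρ = 4 × 41.99 / (6.022 × 10²³ × 9.861 × 10^-23) = 2.828 g/cm³ = 2830 kg/m³.

2830 kg/m³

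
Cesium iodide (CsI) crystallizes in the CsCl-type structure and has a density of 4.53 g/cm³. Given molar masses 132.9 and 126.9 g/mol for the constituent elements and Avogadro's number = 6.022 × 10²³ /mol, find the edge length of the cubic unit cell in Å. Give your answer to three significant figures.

4.57 Å

M(CsI) = 259.8 g/mol; Z = 1 formula unit per cell.
a³ = Z·M/(N_A·ρ) = 1 × 259.8 / (6.022 × 10²³ × 4.53) = 9.524 × 10^-23 cm³, so a = 4.567 × 10^-8 cm = 4.57 Å.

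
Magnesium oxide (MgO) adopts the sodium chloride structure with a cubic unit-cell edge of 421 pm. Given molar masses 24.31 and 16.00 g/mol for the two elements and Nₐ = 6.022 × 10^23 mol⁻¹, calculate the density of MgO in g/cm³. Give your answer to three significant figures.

The sodium chloride structure contains Z = 4 formula units per cell; M(MgO) = 24.31 + 16.00 = 40.31 g/mol.
a³ = (4.210 × 10^-8 cm)³ = 7.462 × 10^-23 cm³.
ρ = 4 × 40.31 / (6.022 × 10²³ × 7.462 × 10^-23) = 3.588 g/cm³.

3.59 g/cm³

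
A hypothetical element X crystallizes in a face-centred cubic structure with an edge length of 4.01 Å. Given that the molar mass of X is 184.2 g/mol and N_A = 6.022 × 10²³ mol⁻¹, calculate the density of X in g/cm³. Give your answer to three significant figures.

19.0 g/cm³

An FCC unit cell contains Z = 4 atoms.
Cell volume: a³ = (4.01 Å)³ = (4.010 × 10^-8 cm)³ = 6.448 × 10^-23 cm³.
ρ = Z·M/(N_A·a³) = 4 × 184.2 / (6.022 × 10²³ × 6.448 × 10^-23) = 18.97 g/cm³.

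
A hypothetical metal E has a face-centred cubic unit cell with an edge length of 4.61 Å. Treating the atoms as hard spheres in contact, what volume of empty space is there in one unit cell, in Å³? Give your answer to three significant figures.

25.4 Å³

In an FCC lattice atoms touch along the face diagonal, so √2·a = 4r, so r = 0.3536a = 1.630 Å.
V_cell = a³ = 97.97 Å³; V_atoms = 4 × (4/3)πr³ = 72.55 Å³.
Empty space = 97.97 − 72.55 = 25.4 Å³.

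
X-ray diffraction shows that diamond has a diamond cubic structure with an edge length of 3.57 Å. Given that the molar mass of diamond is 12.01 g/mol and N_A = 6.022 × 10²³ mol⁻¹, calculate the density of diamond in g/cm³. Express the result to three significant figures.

3.51 g/cm³

A diamond cubic unit cell contains Z = 8 atoms.
Cell volume: a³ = (3.57 Å)³ = (3.570 × 10^-8 cm)³ = 4.550 × 10^-23 cm³.
ρ = Z·M/(N_A·a³) = 8 × 12.01 / (6.022 × 10²³ × 4.550 × 10^-23) = 3.507 g/cm³.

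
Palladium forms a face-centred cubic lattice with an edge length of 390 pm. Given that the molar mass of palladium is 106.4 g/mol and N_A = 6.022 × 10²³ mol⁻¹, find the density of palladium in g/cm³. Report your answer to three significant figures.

An FCC unit cell contains Z = 4 atoms.
Cell volume: a³ = (390 pm)³ = (3.900 × 10^-8 cm)³ = 5.932 × 10^-23 cm³.
ρ = Z·M/(N_A·a³) = 4 × 106.4 / (6.022 × 10²³ × 5.932 × 10^-23) = 11.91 g/cm³.

11.9 g/cm³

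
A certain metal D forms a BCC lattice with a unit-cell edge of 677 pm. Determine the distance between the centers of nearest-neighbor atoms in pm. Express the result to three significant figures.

586 pm

In a BCC structure, atoms touch along the body diagonal, so √3·a = 4r; the nearest-neighbor distance equals 2r = 0.8660·a.
d = 0.8660 × 677 = 586 pm.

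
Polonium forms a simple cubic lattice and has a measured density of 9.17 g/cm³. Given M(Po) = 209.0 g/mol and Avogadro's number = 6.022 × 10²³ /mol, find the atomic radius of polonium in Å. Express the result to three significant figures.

For a simple cubic cell (Z = 1), a³ = Z·M/(N_A·ρ) = 1 × 209.0 / (6.022 × 10²³ × 9.170) = 3.785 × 10^-23 cm³, so a = 3.357 × 10^-8 cm = 3.357 Å.
Atoms touch along the cell edge, so a = 2r, so r = 0.5000 × a = 1.68 Å.

1.68 Å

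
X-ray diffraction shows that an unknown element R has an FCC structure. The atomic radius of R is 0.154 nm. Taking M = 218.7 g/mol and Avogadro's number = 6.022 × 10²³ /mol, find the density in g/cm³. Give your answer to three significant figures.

In an FCC lattice, atoms touch along the face diagonal, so √2·a = 4r, giving a = 0.4356 nm = 4.356 × 10^-8 cm.
With Z = 4, ρ = Z·M/(N_A·a³) = 4 × 218.7 / (6.022 × 10²³ × 8.264 × 10^-23) = 17.58 g/cm³.

17.6 g/cm³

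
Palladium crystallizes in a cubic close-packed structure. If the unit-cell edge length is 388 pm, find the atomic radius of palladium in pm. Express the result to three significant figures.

In an FCC lattice, atoms touch along the face diagonal, so √2·a = 4r.
r = √2·a/4 = 1.4142 × 388 / 4 = 137 pm.

137 pm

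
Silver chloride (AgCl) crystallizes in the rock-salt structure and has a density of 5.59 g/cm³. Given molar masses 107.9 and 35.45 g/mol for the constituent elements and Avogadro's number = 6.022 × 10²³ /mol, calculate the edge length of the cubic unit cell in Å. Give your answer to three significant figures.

5.54 Å

M(AgCl) = 143.35 g/mol; Z = 4 formula units per cell.
a³ = Z·M/(N_A·ρ) = 4 × 143.35 / (6.022 × 10²³ × 5.59) = 1.703 × 10^-22 cm³, so a = 5.543 × 10^-8 cm = 5.54 Å.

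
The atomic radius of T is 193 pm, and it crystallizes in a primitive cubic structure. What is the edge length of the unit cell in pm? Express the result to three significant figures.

In a simple cubic lattice, atoms touch along the cell edge, so a = 2r.
a = 2r = 2 × 193 = 386 pm.

386 pm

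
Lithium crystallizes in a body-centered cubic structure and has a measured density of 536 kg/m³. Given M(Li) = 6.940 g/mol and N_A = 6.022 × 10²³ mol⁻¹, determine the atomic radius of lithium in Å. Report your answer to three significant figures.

1.52 Å

For a BCC cell (Z = 2), a³ = Z·M/(N_A·ρ) = 2 × 6.940 / (6.022 × 10²³ × 0.5360) = 4.300 × 10^-23 cm³, so a = 3.503 × 10^-8 cm = 3.503 Å.
Atoms touch along the body diagonal, so √3·a = 4r, so r = 0.4330 × a = 1.52 Å.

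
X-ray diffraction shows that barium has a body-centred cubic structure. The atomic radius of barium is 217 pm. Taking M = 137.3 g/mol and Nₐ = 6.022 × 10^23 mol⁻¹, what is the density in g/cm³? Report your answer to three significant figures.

3.62 g/cm³

In a BCC lattice, atoms touch along the body diagonal, so √3·a = 4r, giving a = 501.1 pm = 5.011 × 10^-8 cm.
With Z = 2, ρ = Z·M/(N_A·a³) = 2 × 137.3 / (6.022 × 10²³ × 1.259 × 10^-22) = 3.623 g/cm³.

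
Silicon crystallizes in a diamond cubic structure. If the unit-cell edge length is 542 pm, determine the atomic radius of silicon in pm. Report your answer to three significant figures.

117 pm

In a diamond cubic lattice, nearest neighbors lie along the body diagonal with √3·a = 8r.
r = √3·a/8 = 1.7321 × 542 / 8 = 117 pm.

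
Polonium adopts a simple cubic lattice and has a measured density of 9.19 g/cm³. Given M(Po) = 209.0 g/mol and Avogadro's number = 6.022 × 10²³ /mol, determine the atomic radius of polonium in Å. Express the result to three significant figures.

1.68 Å

For a simple cubic cell (Z = 1), a³ = Z·M/(N_A·ρ) = 1 × 209.0 / (6.022 × 10²³ × 9.190) = 3.777 × 10^-23 cm³, so a = 3.355 × 10^-8 cm = 3.355 Å.
Atoms touch along the cell edge, so a = 2r, so r = 0.5000 × a = 1.68 Å.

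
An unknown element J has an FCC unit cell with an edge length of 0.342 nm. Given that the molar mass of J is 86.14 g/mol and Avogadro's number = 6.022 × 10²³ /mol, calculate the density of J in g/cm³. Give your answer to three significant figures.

14.3 g/cm³

An FCC unit cell contains Z = 4 atoms.
Cell volume: a³ = (0.342 nm)³ = (3.420 × 10^-8 cm)³ = 4.000 × 10^-23 cm³.
ρ = Z·M/(N_A·a³) = 4 × 86.14 / (6.022 × 10²³ × 4.000 × 10^-23) = 14.30 g/cm³.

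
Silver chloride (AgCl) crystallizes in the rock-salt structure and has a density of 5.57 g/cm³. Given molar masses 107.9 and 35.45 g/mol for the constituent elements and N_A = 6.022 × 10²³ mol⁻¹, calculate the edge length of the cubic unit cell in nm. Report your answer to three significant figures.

0.555 nm

M(AgCl) = 143.35 g/mol; Z = 4 formula units per cell.
a³ = Z·M/(N_A·ρ) = 4 × 143.35 / (6.022 × 10²³ × 5.57) = 1.709 × 10^-22 cm³, so a = 5.550 × 10^-8 cm = 0.555 nm.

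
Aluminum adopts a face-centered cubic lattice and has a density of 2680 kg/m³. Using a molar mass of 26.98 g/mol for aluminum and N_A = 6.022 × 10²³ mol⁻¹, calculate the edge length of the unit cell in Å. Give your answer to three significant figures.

With Z = 4 atoms per FCC cell, a³ = Z·M/(N_A·ρ) = 4 × 26.98 / (6.022 × 10²³ × 2.680 g/cm³) = 6.687 × 10^-23 cm³.
a = (6.687 × 10^-23)^(1/3) = 4.059 × 10^-8 cm = 4.06 Å.

4.06 Å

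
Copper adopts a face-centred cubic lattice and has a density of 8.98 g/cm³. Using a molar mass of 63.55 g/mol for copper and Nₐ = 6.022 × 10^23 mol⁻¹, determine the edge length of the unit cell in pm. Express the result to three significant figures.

361 pm

With Z = 4 atoms per FCC cell, a³ = Z·M/(N_A·ρ) = 4 × 63.55 / (6.022 × 10²³ × 8.980 g/cm³) = 4.701 × 10^-23 cm³.
a = (4.701 × 10^-23)^(1/3) = 3.609 × 10^-8 cm = 361 pm.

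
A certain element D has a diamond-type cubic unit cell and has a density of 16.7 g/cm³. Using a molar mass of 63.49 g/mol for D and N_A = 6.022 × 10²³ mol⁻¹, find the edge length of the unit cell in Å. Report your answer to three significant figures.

3.70 Å

With Z = 8 atoms per diamond cubic cell, a³ = Z·M/(N_A·ρ) = 8 × 63.49 / (6.022 × 10²³ × 16.70 g/cm³) = 5.051 × 10^-23 cm³.
a = (5.051 × 10^-23)^(1/3) = 3.696 × 10^-8 cm = 3.70 Å.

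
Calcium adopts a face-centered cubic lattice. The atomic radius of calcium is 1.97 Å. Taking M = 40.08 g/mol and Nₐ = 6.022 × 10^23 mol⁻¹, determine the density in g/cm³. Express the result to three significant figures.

1.54 g/cm³

In an FCC lattice, atoms touch along the face diagonal, so √2·a = 4r, giving a = 5.572 Å = 5.572 × 10^-8 cm.
With Z = 4, ρ = Z·M/(N_A·a³) = 4 × 40.08 / (6.022 × 10²³ × 1.730 × 10^-22) = 1.539 g/cm³.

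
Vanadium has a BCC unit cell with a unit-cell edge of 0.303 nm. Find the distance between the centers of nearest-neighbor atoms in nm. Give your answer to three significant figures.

0.262 nm

In a BCC structure, atoms touch along the body diagonal, so √3·a = 4r; the nearest-neighbor distance equals 2r = 0.8660·a.
d = 0.8660 × 0.303 = 0.262 nm.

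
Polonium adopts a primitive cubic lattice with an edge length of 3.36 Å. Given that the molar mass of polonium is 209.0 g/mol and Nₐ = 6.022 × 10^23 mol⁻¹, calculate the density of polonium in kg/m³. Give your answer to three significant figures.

A simple cubic unit cell contains Z = 1 atom.
Cell volume: a³ = (3.36 Å)³ = (3.360 × 10^-8 cm)³ = 3.793 × 10^-23 cm³.
ρ = Z·M/(N_A·a³) = 1 × 209.0 / (6.022 × 10²³ × 3.793 × 10^-23) = 9.149 g/cm³ = 9150 kg/m³.

9150 kg/m³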